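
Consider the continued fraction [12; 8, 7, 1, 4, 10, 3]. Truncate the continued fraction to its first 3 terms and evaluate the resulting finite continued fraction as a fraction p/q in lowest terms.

Start with 7.
8 + 1/(7/1) = 8 + 1/7 = 57/7
12 + 1/(57/7) = 12 + 7/57 = 691/57

691/57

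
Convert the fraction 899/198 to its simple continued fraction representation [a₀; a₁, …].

[4; 1, 1, 5, 1, 2, 5]

⌊899/198⌋ = 4, remainder 107
⌊198/107⌋ = 1, remainder 91
⌊107/91⌋ = 1, remainder 16
⌊91/16⌋ = 5, remainder 11
⌊16/11⌋ = 1, remainder 5
⌊11/5⌋ = 2, remainder 1
⌊5/1⌋ = 5, remainder 0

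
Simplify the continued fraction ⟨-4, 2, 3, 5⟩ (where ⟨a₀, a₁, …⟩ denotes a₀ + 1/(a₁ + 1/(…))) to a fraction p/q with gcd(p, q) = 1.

-132/37

Start with 5.
3 + 1/(5/1) = 3 + 1/5 = 16/5
2 + 1/(16/5) = 2 + 5/16 = 37/16
-4 + 1/(37/16) = -4 + 16/37 = -132/37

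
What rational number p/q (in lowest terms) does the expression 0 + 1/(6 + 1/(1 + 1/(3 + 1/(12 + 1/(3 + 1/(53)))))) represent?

Starting at the tail and folding back:
Start with 53.
3 + 1/(53/1) = 3 + 1/53 = 160/53
12 + 1/(160/53) = 12 + 53/160 = 1973/160
3 + 1/(1973/160) = 3 + 160/1973 = 6079/1973
1 + 1/(6079/1973) = 1 + 1973/6079 = 8052/6079
6 + 1/(8052/6079) = 6 + 6079/8052 = 54391/8052
0 + 1/(54391/8052) = 0 + 8052/54391 = 8052/54391

8052/54391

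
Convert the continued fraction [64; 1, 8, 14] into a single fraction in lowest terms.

Start with 14.
8 + 1/(14/1) = 8 + 1/14 = 113/14
1 + 1/(113/14) = 1 + 14/113 = 127/113
64 + 1/(127/113) = 64 + 113/127 = 8241/127

8241/127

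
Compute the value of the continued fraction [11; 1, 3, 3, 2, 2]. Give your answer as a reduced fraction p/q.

859/73

Start with 2.
2 + 1/(2/1) = 2 + 1/2 = 5/2
3 + 1/(5/2) = 3 + 2/5 = 17/5
3 + 1/(17/5) = 3 + 5/17 = 56/17
1 + 1/(56/17) = 1 + 17/56 = 73/56
11 + 1/(73/56) = 11 + 56/73 = 859/73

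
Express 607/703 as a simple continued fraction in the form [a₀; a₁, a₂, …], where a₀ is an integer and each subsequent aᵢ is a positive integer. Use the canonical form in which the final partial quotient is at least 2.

[0; 1, 6, 3, 10, 3]

607 = 0·703 + 607, so a_0 = 0
703 = 1·607 + 96, so a_1 = 1
607 = 6·96 + 31, so a_2 = 6
96 = 3·31 + 3, so a_3 = 3
31 = 10·3 + 1, so a_4 = 10
3 = 3·1 + 0, so a_5 = 3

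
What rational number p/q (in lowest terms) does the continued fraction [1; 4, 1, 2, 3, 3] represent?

a_0 = 1: 1/1
a_1 = 4: 5/4
a_2 = 1: 6/5
a_3 = 2: 17/14
a_4 = 3: 57/47
a_5 = 3: 188/155

188/155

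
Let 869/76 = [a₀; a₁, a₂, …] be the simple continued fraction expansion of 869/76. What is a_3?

869 ÷ 76 → quotient 11, remainder 33
76 ÷ 33 → quotient 2, remainder 10
33 ÷ 10 → quotient 3, remainder 3
10 ÷ 3 → quotient 3, remainder 1

3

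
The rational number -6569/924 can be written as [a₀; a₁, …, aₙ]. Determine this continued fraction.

Apply division with remainder until the remainder is 0:
-6569 ÷ 924 → quotient -8, remainder 823
924 ÷ 823 → quotient 1, remainder 101
823 ÷ 101 → quotient 8, remainder 15
101 ÷ 15 → quotient 6, remainder 11
15 ÷ 11 → quotient 1, remainder 4
11 ÷ 4 → quotient 2, remainder 3
4 ÷ 3 → quotient 1, remainder 1
3 ÷ 1 → quotient 3, remainder 0

[-8; 1, 8, 6, 1, 2, 1, 3]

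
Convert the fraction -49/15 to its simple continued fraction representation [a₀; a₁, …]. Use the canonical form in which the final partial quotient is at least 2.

⌊-49/15⌋ = -4, remainder 11
⌊15/11⌋ = 1, remainder 4
⌊11/4⌋ = 2, remainder 3
⌊4/3⌋ = 1, remainder 1
⌊3/1⌋ = 3, remainder 0

[-4; 1, 2, 1, 3]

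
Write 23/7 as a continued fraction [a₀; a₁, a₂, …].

⌊23/7⌋ = 3, remainder 2
⌊7/2⌋ = 3, remainder 1
⌊2/1⌋ = 2, remainder 0

[3; 3, 2]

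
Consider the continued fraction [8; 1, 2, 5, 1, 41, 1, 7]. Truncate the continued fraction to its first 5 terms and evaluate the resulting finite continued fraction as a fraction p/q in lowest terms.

165/19

Work from the innermost term outward:
Start with 1.
5 + 1/(1/1) = 5 + 1/1 = 6/1
2 + 1/(6/1) = 2 + 1/6 = 13/6
1 + 1/(13/6) = 1 + 6/13 = 19/13
8 + 1/(19/13) = 8 + 13/19 = 165/19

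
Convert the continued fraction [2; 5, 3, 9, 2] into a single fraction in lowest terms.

687/314

a_0 = 2: 2/1
a_1 = 5: 11/5
a_2 = 3: 35/16
a_3 = 9: 326/149
a_4 = 2: 687/314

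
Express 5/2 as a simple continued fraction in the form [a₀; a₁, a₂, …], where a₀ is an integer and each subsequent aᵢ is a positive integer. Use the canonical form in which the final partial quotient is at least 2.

⌊5/2⌋ = 2, remainder 1
⌊2/1⌋ = 2, remainder 0

[2; 2]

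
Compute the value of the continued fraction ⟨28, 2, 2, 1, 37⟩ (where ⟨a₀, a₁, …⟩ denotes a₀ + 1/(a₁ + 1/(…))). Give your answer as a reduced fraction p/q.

a_0 = 28: 28/1
a_1 = 2: 57/2
a_2 = 2: 142/5
a_3 = 1: 199/7
a_4 = 37: 7505/264

7505/264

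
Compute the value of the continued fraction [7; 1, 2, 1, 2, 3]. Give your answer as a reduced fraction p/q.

286/37

Starting at the tail and folding back:
Start with 3.
2 + 1/(3/1) = 2 + 1/3 = 7/3
1 + 1/(7/3) = 1 + 3/7 = 10/7
2 + 1/(10/7) = 2 + 7/10 = 27/10
1 + 1/(27/10) = 1 + 10/27 = 37/27
7 + 1/(37/27) = 7 + 27/37 = 286/37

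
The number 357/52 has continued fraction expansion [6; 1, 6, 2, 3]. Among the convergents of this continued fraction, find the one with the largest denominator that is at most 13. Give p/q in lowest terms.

48/7

List convergents until the denominator exceeds the bound:
a_0 = 6: 6/1  (≤ bound)
a_1 = 1: 7/1  (≤ bound)
a_2 = 6: 48/7  (≤ bound)
a_3 = 2: 103/15  (> 13, stop)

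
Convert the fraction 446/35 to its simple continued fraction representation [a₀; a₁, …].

⌊446/35⌋ = 12, remainder 26
⌊35/26⌋ = 1, remainder 9
⌊26/9⌋ = 2, remainder 8
⌊9/8⌋ = 1, remainder 1
⌊8/1⌋ = 8, remainder 0

[12; 1, 2, 1, 8]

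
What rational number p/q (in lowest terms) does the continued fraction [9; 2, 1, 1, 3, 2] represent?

Start with 2.
3 + 1/(2/1) = 3 + 1/2 = 7/2
1 + 1/(7/2) = 1 + 2/7 = 9/7
1 + 1/(9/7) = 1 + 7/9 = 16/9
2 + 1/(16/9) = 2 + 9/16 = 41/16
9 + 1/(41/16) = 9 + 16/41 = 385/41

385/41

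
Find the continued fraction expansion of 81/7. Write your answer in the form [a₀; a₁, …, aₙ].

Repeatedly divide and take the remainder:
81 ÷ 7 → quotient 11, remainder 4
7 ÷ 4 → quotient 1, remainder 3
4 ÷ 3 → quotient 1, remainder 1
3 ÷ 1 → quotient 3, remainder 0

[11; 1, 1, 3]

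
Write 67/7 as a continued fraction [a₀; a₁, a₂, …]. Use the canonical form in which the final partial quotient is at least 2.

[9; 1, 1, 3]

Run the Euclidean algorithm, recording each quotient:
67 = 9·7 + 4, so a_0 = 9
7 = 1·4 + 3, so a_1 = 1
4 = 1·3 + 1, so a_2 = 1
3 = 3·1 + 0, so a_3 = 3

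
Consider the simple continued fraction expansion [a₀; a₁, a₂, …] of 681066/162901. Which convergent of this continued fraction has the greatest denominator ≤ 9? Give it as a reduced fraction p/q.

25/6

List convergents until the denominator exceeds the bound:
a_0 = 4: 4/1  (≤ bound)
a_1 = 5: 21/5  (≤ bound)
a_2 = 1: 25/6  (≤ bound)
a_3 = 1: 46/11  (> 9, stop)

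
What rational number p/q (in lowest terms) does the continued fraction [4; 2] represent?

9/2

Start with 2.
4 + 1/(2/1) = 4 + 1/2 = 9/2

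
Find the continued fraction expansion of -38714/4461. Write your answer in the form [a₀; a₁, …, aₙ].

Apply division with remainder until the remainder is 0:
⌊-38714/4461⌋ = -9, remainder 1435
⌊4461/1435⌋ = 3, remainder 156
⌊1435/156⌋ = 9, remainder 31
⌊156/31⌋ = 5, remainder 1
⌊31/1⌋ = 31, remainder 0

[-9; 3, 9, 5, 31]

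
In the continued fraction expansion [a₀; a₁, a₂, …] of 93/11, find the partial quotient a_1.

2

Run the Euclidean algorithm, recording each quotient:
93 = 8·11 + 5, so a_0 = 8
11 = 2·5 + 1, so a_1 = 2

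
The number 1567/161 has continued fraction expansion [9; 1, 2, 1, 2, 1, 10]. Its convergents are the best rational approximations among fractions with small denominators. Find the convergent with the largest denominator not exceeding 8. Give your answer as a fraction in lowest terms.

a_0 = 9: 9/1  (≤ bound)
a_1 = 1: 10/1  (≤ bound)
a_2 = 2: 29/3  (≤ bound)
a_3 = 1: 39/4  (≤ bound)
a_4 = 2: 107/11  (> 8, stop)

39/4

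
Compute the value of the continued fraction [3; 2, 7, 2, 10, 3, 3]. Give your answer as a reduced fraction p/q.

11953/3446

Use the convergent recurrence hₖ = aₖ·hₖ₋₁ + hₖ₋₂ (and likewise for the denominators kₖ):
a_0 = 3: 3/1
a_1 = 2: 7/2
a_2 = 7: 52/15
a_3 = 2: 111/32
a_4 = 10: 1162/335
a_5 = 3: 3597/1037
a_6 = 3: 11953/3446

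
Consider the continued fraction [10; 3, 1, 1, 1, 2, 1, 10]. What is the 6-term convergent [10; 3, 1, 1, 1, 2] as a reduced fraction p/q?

Compute successive convergents:
a_0 = 10: 10/1
a_1 = 3: 31/3
a_2 = 1: 41/4
a_3 = 1: 72/7
a_4 = 1: 113/11
a_5 = 2: 298/29

298/29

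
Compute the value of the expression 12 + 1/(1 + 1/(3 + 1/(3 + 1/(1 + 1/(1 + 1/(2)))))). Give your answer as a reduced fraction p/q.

983/77

Work from the innermost term outward:
Start with 2.
1 + 1/(2/1) = 1 + 1/2 = 3/2
1 + 1/(3/2) = 1 + 2/3 = 5/3
3 + 1/(5/3) = 3 + 3/5 = 18/5
3 + 1/(18/5) = 3 + 5/18 = 59/18
1 + 1/(59/18) = 1 + 18/59 = 77/59
12 + 1/(77/59) = 12 + 59/77 = 983/77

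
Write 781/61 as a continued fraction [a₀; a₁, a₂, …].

Repeatedly divide and take the remainder:
⌊781/61⌋ = 12, remainder 49
⌊61/49⌋ = 1, remainder 12
⌊49/12⌋ = 4, remainder 1
⌊12/1⌋ = 12, remainder 0

[12; 1, 4, 12]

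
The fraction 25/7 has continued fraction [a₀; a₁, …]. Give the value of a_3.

Apply division with remainder until the remainder is 0:
25 ÷ 7 → quotient 3, remainder 4
7 ÷ 4 → quotient 1, remainder 3
4 ÷ 3 → quotient 1, remainder 1
3 ÷ 1 → quotient 3, remainder 0

3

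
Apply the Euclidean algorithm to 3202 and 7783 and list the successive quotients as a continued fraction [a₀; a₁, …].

[0; 2, 2, 3, 9, 2, 4, 5]

3202 = 0·7783 + 3202, so a_0 = 0
7783 = 2·3202 + 1379, so a_1 = 2
3202 = 2·1379 + 444, so a_2 = 2
1379 = 3·444 + 47, so a_3 = 3
444 = 9·47 + 21, so a_4 = 9
47 = 2·21 + 5, so a_5 = 2
21 = 4·5 + 1, so a_6 = 4
5 = 5·1 + 0, so a_7 = 5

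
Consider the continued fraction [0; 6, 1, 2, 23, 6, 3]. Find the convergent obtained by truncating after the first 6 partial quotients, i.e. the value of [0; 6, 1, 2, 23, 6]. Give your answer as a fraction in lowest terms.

Work from the innermost term outward:
Start with 6.
23 + 1/(6/1) = 23 + 1/6 = 139/6
2 + 1/(139/6) = 2 + 6/139 = 284/139
1 + 1/(284/139) = 1 + 139/284 = 423/284
6 + 1/(423/284) = 6 + 284/423 = 2822/423
0 + 1/(2822/423) = 0 + 423/2822 = 423/2822

423/2822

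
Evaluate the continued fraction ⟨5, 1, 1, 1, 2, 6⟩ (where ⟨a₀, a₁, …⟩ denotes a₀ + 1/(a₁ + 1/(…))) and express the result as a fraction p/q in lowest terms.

287/51

a_0 = 5: 5/1
a_1 = 1: 6/1
a_2 = 1: 11/2
a_3 = 1: 17/3
a_4 = 2: 45/8
a_5 = 6: 287/51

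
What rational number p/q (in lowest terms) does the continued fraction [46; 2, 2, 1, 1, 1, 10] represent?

9377/202

Compute successive convergents:
a_0 = 46: 46/1
a_1 = 2: 93/2
a_2 = 2: 232/5
a_3 = 1: 325/7
a_4 = 1: 557/12
a_5 = 1: 882/19
a_6 = 10: 9377/202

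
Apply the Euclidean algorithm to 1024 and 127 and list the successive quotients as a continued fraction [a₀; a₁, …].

[8; 15, 1, 7]

Apply division with remainder until the remainder is 0:
⌊1024/127⌋ = 8, remainder 8
⌊127/8⌋ = 15, remainder 7
⌊8/7⌋ = 1, remainder 1
⌊7/1⌋ = 7, remainder 0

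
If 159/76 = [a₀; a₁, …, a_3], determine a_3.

6

159 ÷ 76 → quotient 2, remainder 7
76 ÷ 7 → quotient 10, remainder 6
7 ÷ 6 → quotient 1, remainder 1
6 ÷ 1 → quotient 6, remainder 0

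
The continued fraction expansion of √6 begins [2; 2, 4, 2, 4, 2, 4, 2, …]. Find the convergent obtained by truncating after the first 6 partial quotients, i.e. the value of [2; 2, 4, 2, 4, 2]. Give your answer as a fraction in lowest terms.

a_0 = 2: 2/1
a_1 = 2: 5/2
a_2 = 4: 22/9
a_3 = 2: 49/20
a_4 = 4: 218/89
a_5 = 2: 485/198

485/198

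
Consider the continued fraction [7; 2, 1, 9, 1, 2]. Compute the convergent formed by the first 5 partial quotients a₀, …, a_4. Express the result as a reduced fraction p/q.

235/32

Start with 1.
9 + 1/(1/1) = 9 + 1/1 = 10/1
1 + 1/(10/1) = 1 + 1/10 = 11/10
2 + 1/(11/10) = 2 + 10/11 = 32/11
7 + 1/(32/11) = 7 + 11/32 = 235/32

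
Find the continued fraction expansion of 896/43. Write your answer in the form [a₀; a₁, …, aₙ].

[20; 1, 5, 7]

Repeatedly divide and take the remainder:
⌊896/43⌋ = 20, remainder 36
⌊43/36⌋ = 1, remainder 7
⌊36/7⌋ = 5, remainder 1
⌊7/1⌋ = 7, remainder 0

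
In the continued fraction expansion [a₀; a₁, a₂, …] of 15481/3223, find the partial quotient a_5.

Run the Euclidean algorithm, recording each quotient:
15481 ÷ 3223 → quotient 4, remainder 2589
3223 ÷ 2589 → quotient 1, remainder 634
2589 ÷ 634 → quotient 4, remainder 53
634 ÷ 53 → quotient 11, remainder 51
53 ÷ 51 → quotient 1, remainder 2
51 ÷ 2 → quotient 25, remainder 1

25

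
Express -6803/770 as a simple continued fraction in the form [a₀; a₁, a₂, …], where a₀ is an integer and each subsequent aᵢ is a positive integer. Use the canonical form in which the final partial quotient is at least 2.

⌊-6803/770⌋ = -9, remainder 127
⌊770/127⌋ = 6, remainder 8
⌊127/8⌋ = 15, remainder 7
⌊8/7⌋ = 1, remainder 1
⌊7/1⌋ = 7, remainder 0

[-9; 6, 15, 1, 7]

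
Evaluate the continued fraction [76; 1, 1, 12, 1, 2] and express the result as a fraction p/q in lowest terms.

a_0 = 76: 76/1
a_1 = 1: 77/1
a_2 = 1: 153/2
a_3 = 12: 1913/25
a_4 = 1: 2066/27
a_5 = 2: 6045/79

6045/79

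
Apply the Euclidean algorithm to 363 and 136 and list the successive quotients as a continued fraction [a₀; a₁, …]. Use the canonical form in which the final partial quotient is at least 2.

[2; 1, 2, 45]

363 ÷ 136 → quotient 2, remainder 91
136 ÷ 91 → quotient 1, remainder 45
91 ÷ 45 → quotient 2, remainder 1
45 ÷ 1 → quotient 45, remainder 0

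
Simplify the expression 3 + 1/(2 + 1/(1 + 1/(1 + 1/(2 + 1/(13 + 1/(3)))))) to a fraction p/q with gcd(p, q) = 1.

1811/535

Collapse the nested fraction from the inside out:
Start with 3.
13 + 1/(3/1) = 13 + 1/3 = 40/3
2 + 1/(40/3) = 2 + 3/40 = 83/40
1 + 1/(83/40) = 1 + 40/83 = 123/83
1 + 1/(123/83) = 1 + 83/123 = 206/123
2 + 1/(206/123) = 2 + 123/206 = 535/206
3 + 1/(535/206) = 3 + 206/535 = 1811/535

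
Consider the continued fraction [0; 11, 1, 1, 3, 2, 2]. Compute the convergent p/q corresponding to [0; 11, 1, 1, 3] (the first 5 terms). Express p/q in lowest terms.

a_0 = 0: 0/1
a_1 = 11: 1/11
a_2 = 1: 1/12
a_3 = 1: 2/23
a_4 = 3: 7/81

7/81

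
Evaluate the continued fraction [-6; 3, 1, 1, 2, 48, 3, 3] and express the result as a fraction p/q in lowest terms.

-50149/8764

Starting at the tail and folding back:
Start with 3.
3 + 1/(3/1) = 3 + 1/3 = 10/3
48 + 1/(10/3) = 48 + 3/10 = 483/10
2 + 1/(483/10) = 2 + 10/483 = 976/483
1 + 1/(976/483) = 1 + 483/976 = 1459/976
1 + 1/(1459/976) = 1 + 976/1459 = 2435/1459
3 + 1/(2435/1459) = 3 + 1459/2435 = 8764/2435
-6 + 1/(8764/2435) = -6 + 2435/8764 = -50149/8764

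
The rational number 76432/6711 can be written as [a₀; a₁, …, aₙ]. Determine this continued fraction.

Run the Euclidean algorithm, recording each quotient:
76432 = 11·6711 + 2611, so a_0 = 11
6711 = 2·2611 + 1489, so a_1 = 2
2611 = 1·1489 + 1122, so a_2 = 1
1489 = 1·1122 + 367, so a_3 = 1
1122 = 3·367 + 21, so a_4 = 3
367 = 17·21 + 10, so a_5 = 17
21 = 2·10 + 1, so a_6 = 2
10 = 10·1 + 0, so a_7 = 10

[11; 2, 1, 1, 3, 17, 2, 10]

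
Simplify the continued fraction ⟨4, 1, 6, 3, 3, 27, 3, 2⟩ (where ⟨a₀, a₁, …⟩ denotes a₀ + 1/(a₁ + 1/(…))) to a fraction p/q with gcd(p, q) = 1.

Start with 2.
3 + 1/(2/1) = 3 + 1/2 = 7/2
27 + 1/(7/2) = 27 + 2/7 = 191/7
3 + 1/(191/7) = 3 + 7/191 = 580/191
3 + 1/(580/191) = 3 + 191/580 = 1931/580
6 + 1/(1931/580) = 6 + 580/1931 = 12166/1931
1 + 1/(12166/1931) = 1 + 1931/12166 = 14097/12166
4 + 1/(14097/12166) = 4 + 12166/14097 = 68554/14097

68554/14097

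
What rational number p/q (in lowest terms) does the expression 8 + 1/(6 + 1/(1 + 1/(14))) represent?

Starting at the tail and folding back:
Start with 14.
1 + 1/(14/1) = 1 + 1/14 = 15/14
6 + 1/(15/14) = 6 + 14/15 = 104/15
8 + 1/(104/15) = 8 + 15/104 = 847/104

847/104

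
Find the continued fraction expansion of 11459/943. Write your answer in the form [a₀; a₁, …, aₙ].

11459 = 12·943 + 143, so a_0 = 12
943 = 6·143 + 85, so a_1 = 6
143 = 1·85 + 58, so a_2 = 1
85 = 1·58 + 27, so a_3 = 1
58 = 2·27 + 4, so a_4 = 2
27 = 6·4 + 3, so a_5 = 6
4 = 1·3 + 1, so a_6 = 1
3 = 3·1 + 0, so a_7 = 3

[12; 6, 1, 1, 2, 6, 1, 3]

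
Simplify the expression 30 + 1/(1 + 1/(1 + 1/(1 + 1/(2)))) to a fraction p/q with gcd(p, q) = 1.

a_0 = 30: 30/1
a_1 = 1: 31/1
a_2 = 1: 61/2
a_3 = 1: 92/3
a_4 = 2: 245/8

245/8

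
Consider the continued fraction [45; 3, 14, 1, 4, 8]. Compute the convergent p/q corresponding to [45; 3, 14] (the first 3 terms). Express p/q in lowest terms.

1949/43

Use the convergent recurrence hₖ = aₖ·hₖ₋₁ + hₖ₋₂ (and likewise for the denominators kₖ):
a_0 = 45: 45/1
a_1 = 3: 136/3
a_2 = 14: 1949/43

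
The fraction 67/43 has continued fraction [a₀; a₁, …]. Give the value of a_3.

Run the Euclidean algorithm, recording each quotient:
67 ÷ 43 → quotient 1, remainder 24
43 ÷ 24 → quotient 1, remainder 19
24 ÷ 19 → quotient 1, remainder 5
19 ÷ 5 → quotient 3, remainder 4

3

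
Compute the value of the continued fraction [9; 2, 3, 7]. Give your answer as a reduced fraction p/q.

481/51

a_0 = 9: 9/1
a_1 = 2: 19/2
a_2 = 3: 66/7
a_3 = 7: 481/51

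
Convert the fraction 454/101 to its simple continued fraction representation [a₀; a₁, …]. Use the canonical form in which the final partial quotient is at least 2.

454 ÷ 101 → quotient 4, remainder 50
101 ÷ 50 → quotient 2, remainder 1
50 ÷ 1 → quotient 50, remainder 0

[4; 2, 50]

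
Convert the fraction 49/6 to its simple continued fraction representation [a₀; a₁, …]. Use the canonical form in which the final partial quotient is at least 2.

49 = 8·6 + 1, so a_0 = 8
6 = 6·1 + 0, so a_1 = 6

[8; 6]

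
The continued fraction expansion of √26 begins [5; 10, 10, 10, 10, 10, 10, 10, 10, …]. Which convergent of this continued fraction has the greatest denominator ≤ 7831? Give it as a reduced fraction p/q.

List convergents until the denominator exceeds the bound:
a_0 = 5: 5/1  (≤ bound)
a_1 = 10: 51/10  (≤ bound)
a_2 = 10: 515/101  (≤ bound)
a_3 = 10: 5201/1020  (≤ bound)
a_4 = 10: 52525/10301  (> 7831, stop)

5201/1020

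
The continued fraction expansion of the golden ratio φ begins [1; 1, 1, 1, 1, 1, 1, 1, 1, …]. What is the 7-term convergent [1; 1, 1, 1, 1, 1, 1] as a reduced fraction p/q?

Start with 1.
1 + 1/(1/1) = 1 + 1/1 = 2/1
1 + 1/(2/1) = 1 + 1/2 = 3/2
1 + 1/(3/2) = 1 + 2/3 = 5/3
1 + 1/(5/3) = 1 + 3/5 = 8/5
1 + 1/(8/5) = 1 + 5/8 = 13/8
1 + 1/(13/8) = 1 + 8/13 = 21/13

21/13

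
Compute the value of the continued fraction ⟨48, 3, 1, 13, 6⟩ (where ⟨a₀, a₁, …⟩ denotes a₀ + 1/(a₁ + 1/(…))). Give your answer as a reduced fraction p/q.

Start with 6.
13 + 1/(6/1) = 13 + 1/6 = 79/6
1 + 1/(79/6) = 1 + 6/79 = 85/79
3 + 1/(85/79) = 3 + 79/85 = 334/85
48 + 1/(334/85) = 48 + 85/334 = 16117/334

16117/334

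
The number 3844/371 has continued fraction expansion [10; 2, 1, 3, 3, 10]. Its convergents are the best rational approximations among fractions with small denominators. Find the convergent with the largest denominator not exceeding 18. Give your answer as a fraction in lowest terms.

a_0 = 10: 10/1  (≤ bound)
a_1 = 2: 21/2  (≤ bound)
a_2 = 1: 31/3  (≤ bound)
a_3 = 3: 114/11  (≤ bound)
a_4 = 3: 373/36  (> 18, stop)

114/11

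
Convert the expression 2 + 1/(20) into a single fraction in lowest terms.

Start with 20.
2 + 1/(20/1) = 2 + 1/20 = 41/20

41/20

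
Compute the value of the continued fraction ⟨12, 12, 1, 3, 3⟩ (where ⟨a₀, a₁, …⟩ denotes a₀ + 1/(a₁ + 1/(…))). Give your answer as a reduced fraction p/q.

2005/166

Use the convergent recurrence hₖ = aₖ·hₖ₋₁ + hₖ₋₂ (and likewise for the denominators kₖ):
a_0 = 12: 12/1
a_1 = 12: 145/12
a_2 = 1: 157/13
a_3 = 3: 616/51
a_4 = 3: 2005/166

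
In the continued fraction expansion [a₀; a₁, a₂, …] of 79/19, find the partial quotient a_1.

6

Apply division with remainder until the remainder is 0:
⌊79/19⌋ = 4, remainder 3
⌊19/3⌋ = 6, remainder 1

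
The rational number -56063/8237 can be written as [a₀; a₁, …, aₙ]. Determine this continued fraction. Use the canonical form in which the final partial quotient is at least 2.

-56063 = -7·8237 + 1596, so a_0 = -7
8237 = 5·1596 + 257, so a_1 = 5
1596 = 6·257 + 54, so a_2 = 6
257 = 4·54 + 41, so a_3 = 4
54 = 1·41 + 13, so a_4 = 1
41 = 3·13 + 2, so a_5 = 3
13 = 6·2 + 1, so a_6 = 6
2 = 2·1 + 0, so a_7 = 2

[-7; 5, 6, 4, 1, 3, 6, 2]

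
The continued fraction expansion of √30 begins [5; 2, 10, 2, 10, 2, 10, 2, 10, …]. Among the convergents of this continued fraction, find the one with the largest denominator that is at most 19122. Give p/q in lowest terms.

55435/10121

a_0 = 5: 5/1  (≤ bound)
a_1 = 2: 11/2  (≤ bound)
a_2 = 10: 115/21  (≤ bound)
a_3 = 2: 241/44  (≤ bound)
a_4 = 10: 2525/461  (≤ bound)
a_5 = 2: 5291/966  (≤ bound)
a_6 = 10: 55435/10121  (≤ bound)
a_7 = 2: 116161/21208  (> 19122, stop)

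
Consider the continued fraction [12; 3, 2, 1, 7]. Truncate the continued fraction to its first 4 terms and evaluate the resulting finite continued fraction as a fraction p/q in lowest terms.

123/10

Start with 1.
2 + 1/(1/1) = 2 + 1/1 = 3/1
3 + 1/(3/1) = 3 + 1/3 = 10/3
12 + 1/(10/3) = 12 + 3/10 = 123/10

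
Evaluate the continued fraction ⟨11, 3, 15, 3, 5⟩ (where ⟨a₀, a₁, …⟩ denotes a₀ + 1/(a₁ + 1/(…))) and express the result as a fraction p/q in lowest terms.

Start with 5.
3 + 1/(5/1) = 3 + 1/5 = 16/5
15 + 1/(16/5) = 15 + 5/16 = 245/16
3 + 1/(245/16) = 3 + 16/245 = 751/245
11 + 1/(751/245) = 11 + 245/751 = 8506/751

8506/751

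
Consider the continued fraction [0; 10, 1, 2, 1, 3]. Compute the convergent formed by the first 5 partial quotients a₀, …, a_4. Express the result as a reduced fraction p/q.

Compute successive convergents:
a_0 = 0: 0/1
a_1 = 10: 1/10
a_2 = 1: 1/11
a_3 = 2: 3/32
a_4 = 1: 4/43

4/43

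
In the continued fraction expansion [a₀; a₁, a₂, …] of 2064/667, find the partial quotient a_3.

1

2064 = 3·667 + 63, so a_0 = 3
667 = 10·63 + 37, so a_1 = 10
63 = 1·37 + 26, so a_2 = 1
37 = 1·26 + 11, so a_3 = 1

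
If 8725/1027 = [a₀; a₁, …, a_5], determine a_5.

8725 = 8·1027 + 509, so a_0 = 8
1027 = 2·509 + 9, so a_1 = 2
509 = 56·9 + 5, so a_2 = 56
9 = 1·5 + 4, so a_3 = 1
5 = 1·4 + 1, so a_4 = 1
4 = 4·1 + 0, so a_5 = 4

4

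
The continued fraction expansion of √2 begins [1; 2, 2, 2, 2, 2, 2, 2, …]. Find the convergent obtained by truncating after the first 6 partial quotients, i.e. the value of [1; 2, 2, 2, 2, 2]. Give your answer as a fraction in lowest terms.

Start with 2.
2 + 1/(2/1) = 2 + 1/2 = 5/2
2 + 1/(5/2) = 2 + 2/5 = 12/5
2 + 1/(12/5) = 2 + 5/12 = 29/12
2 + 1/(29/12) = 2 + 12/29 = 70/29
1 + 1/(70/29) = 1 + 29/70 = 99/70

99/70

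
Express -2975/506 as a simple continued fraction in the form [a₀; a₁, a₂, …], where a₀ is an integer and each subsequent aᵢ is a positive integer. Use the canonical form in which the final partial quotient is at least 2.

[-6; 8, 3, 2, 1, 1, 3]

Run the Euclidean algorithm, recording each quotient:
-2975 ÷ 506 → quotient -6, remainder 61
506 ÷ 61 → quotient 8, remainder 18
61 ÷ 18 → quotient 3, remainder 7
18 ÷ 7 → quotient 2, remainder 4
7 ÷ 4 → quotient 1, remainder 3
4 ÷ 3 → quotient 1, remainder 1
3 ÷ 1 → quotient 3, remainder 0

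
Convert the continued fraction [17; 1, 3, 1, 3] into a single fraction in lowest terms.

338/19

Use the convergent recurrence hₖ = aₖ·hₖ₋₁ + hₖ₋₂ (and likewise for the denominators kₖ):
a_0 = 17: 17/1
a_1 = 1: 18/1
a_2 = 3: 71/4
a_3 = 1: 89/5
a_4 = 3: 338/19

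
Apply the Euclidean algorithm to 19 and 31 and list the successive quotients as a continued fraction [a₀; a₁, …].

[0; 1, 1, 1, 1, 2, 2]

19 = 0·31 + 19, so a_0 = 0
31 = 1·19 + 12, so a_1 = 1
19 = 1·12 + 7, so a_2 = 1
12 = 1·7 + 5, so a_3 = 1
7 = 1·5 + 2, so a_4 = 1
5 = 2·2 + 1, so a_5 = 2
2 = 2·1 + 0, so a_6 = 2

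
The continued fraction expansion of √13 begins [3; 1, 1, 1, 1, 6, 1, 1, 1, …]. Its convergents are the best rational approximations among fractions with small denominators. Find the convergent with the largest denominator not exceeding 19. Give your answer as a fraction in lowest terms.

18/5

a_0 = 3: 3/1  (≤ bound)
a_1 = 1: 4/1  (≤ bound)
a_2 = 1: 7/2  (≤ bound)
a_3 = 1: 11/3  (≤ bound)
a_4 = 1: 18/5  (≤ bound)
a_5 = 6: 119/33  (> 19, stop)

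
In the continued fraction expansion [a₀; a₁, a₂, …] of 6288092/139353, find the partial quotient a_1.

8

6288092 = 45·139353 + 17207, so a_0 = 45
139353 = 8·17207 + 1697, so a_1 = 8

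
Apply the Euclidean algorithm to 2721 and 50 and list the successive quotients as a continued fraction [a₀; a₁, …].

⌊2721/50⌋ = 54, remainder 21
⌊50/21⌋ = 2, remainder 8
⌊21/8⌋ = 2, remainder 5
⌊8/5⌋ = 1, remainder 3
⌊5/3⌋ = 1, remainder 2
⌊3/2⌋ = 1, remainder 1
⌊2/1⌋ = 2, remainder 0

[54; 2, 2, 1, 1, 1, 2]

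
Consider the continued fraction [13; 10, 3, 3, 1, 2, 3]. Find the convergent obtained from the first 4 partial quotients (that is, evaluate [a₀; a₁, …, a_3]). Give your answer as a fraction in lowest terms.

a_0 = 13: 13/1
a_1 = 10: 131/10
a_2 = 3: 406/31
a_3 = 3: 1349/103

1349/103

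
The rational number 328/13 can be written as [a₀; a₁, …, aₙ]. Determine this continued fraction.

[25; 4, 3]

328 = 25·13 + 3, so a_0 = 25
13 = 4·3 + 1, so a_1 = 4
3 = 3·1 + 0, so a_2 = 3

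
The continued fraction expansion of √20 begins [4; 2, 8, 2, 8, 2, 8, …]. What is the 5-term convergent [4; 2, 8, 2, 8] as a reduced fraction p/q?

1364/305

Collapse the nested fraction from the inside out:
Start with 8.
2 + 1/(8/1) = 2 + 1/8 = 17/8
8 + 1/(17/8) = 8 + 8/17 = 144/17
2 + 1/(144/17) = 2 + 17/144 = 305/144
4 + 1/(305/144) = 4 + 144/305 = 1364/305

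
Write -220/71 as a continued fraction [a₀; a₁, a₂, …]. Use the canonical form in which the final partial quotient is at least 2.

[-4; 1, 9, 7]

⌊-220/71⌋ = -4, remainder 64
⌊71/64⌋ = 1, remainder 7
⌊64/7⌋ = 9, remainder 1
⌊7/1⌋ = 7, remainder 0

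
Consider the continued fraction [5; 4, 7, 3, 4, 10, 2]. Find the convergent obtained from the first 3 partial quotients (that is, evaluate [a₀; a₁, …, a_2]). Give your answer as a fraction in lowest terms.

Start with 7.
4 + 1/(7/1) = 4 + 1/7 = 29/7
5 + 1/(29/7) = 5 + 7/29 = 152/29

152/29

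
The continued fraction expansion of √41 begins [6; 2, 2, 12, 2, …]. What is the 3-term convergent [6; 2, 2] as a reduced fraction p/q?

32/5

Compute successive convergents:
a_0 = 6: 6/1
a_1 = 2: 13/2
a_2 = 2: 32/5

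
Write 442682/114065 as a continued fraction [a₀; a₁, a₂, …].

442682 ÷ 114065 → quotient 3, remainder 100487
114065 ÷ 100487 → quotient 1, remainder 13578
100487 ÷ 13578 → quotient 7, remainder 5441
13578 ÷ 5441 → quotient 2, remainder 2696
5441 ÷ 2696 → quotient 2, remainder 49
2696 ÷ 49 → quotient 55, remainder 1
49 ÷ 1 → quotient 49, remainder 0

[3; 1, 7, 2, 2, 55, 49]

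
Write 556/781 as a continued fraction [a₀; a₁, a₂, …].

556 = 0·781 + 556, so a_0 = 0
781 = 1·556 + 225, so a_1 = 1
556 = 2·225 + 106, so a_2 = 2
225 = 2·106 + 13, so a_3 = 2
106 = 8·13 + 2, so a_4 = 8
13 = 6·2 + 1, so a_5 = 6
2 = 2·1 + 0, so a_6 = 2

[0; 1, 2, 2, 8, 6, 2]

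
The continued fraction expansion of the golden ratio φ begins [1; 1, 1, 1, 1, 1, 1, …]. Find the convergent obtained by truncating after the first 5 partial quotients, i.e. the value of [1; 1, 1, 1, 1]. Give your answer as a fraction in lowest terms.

8/5

Build up convergents one term at a time:
a_0 = 1: 1/1
a_1 = 1: 2/1
a_2 = 1: 3/2
a_3 = 1: 5/3
a_4 = 1: 8/5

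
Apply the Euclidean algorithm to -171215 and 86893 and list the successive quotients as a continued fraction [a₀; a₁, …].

[-2; 33, 1, 3, 1, 14, 3, 11]

Repeatedly divide and take the remainder:
⌊-171215/86893⌋ = -2, remainder 2571
⌊86893/2571⌋ = 33, remainder 2050
⌊2571/2050⌋ = 1, remainder 521
⌊2050/521⌋ = 3, remainder 487
⌊521/487⌋ = 1, remainder 34
⌊487/34⌋ = 14, remainder 11
⌊34/11⌋ = 3, remainder 1
⌊11/1⌋ = 11, remainder 0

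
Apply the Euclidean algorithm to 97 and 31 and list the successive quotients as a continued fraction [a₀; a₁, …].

[3; 7, 1, 3]

97 = 3·31 + 4, so a_0 = 3
31 = 7·4 + 3, so a_1 = 7
4 = 1·3 + 1, so a_2 = 1
3 = 3·1 + 0, so a_3 = 3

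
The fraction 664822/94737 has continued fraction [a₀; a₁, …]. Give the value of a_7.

⌊664822/94737⌋ = 7, remainder 1663
⌊94737/1663⌋ = 56, remainder 1609
⌊1663/1609⌋ = 1, remainder 54
⌊1609/54⌋ = 29, remainder 43
⌊54/43⌋ = 1, remainder 11
⌊43/11⌋ = 3, remainder 10
⌊11/10⌋ = 1, remainder 1
⌊10/1⌋ = 10, remainder 0

10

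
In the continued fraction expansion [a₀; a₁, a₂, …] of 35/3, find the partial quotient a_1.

35 = 11·3 + 2, so a_0 = 11
3 = 1·2 + 1, so a_1 = 1

1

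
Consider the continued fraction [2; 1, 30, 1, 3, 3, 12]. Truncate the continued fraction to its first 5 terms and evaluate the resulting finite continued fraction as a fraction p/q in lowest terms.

377/127

a_0 = 2: 2/1
a_1 = 1: 3/1
a_2 = 30: 92/31
a_3 = 1: 95/32
a_4 = 3: 377/127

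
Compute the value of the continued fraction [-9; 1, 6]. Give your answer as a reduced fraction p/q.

Start with 6.
1 + 1/(6/1) = 1 + 1/6 = 7/6
-9 + 1/(7/6) = -9 + 6/7 = -57/7

-57/7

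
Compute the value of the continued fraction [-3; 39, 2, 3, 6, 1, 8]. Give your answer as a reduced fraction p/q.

Starting at the tail and folding back:
Start with 8.
1 + 1/(8/1) = 1 + 1/8 = 9/8
6 + 1/(9/8) = 6 + 8/9 = 62/9
3 + 1/(62/9) = 3 + 9/62 = 195/62
2 + 1/(195/62) = 2 + 62/195 = 452/195
39 + 1/(452/195) = 39 + 195/452 = 17823/452
-3 + 1/(17823/452) = -3 + 452/17823 = -53017/17823

-53017/17823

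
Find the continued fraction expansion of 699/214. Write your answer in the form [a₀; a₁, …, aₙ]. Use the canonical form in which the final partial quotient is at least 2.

699 ÷ 214 → quotient 3, remainder 57
214 ÷ 57 → quotient 3, remainder 43
57 ÷ 43 → quotient 1, remainder 14
43 ÷ 14 → quotient 3, remainder 1
14 ÷ 1 → quotient 14, remainder 0

[3; 3, 1, 3, 14]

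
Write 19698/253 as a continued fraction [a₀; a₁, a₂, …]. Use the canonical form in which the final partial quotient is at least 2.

19698 ÷ 253 → quotient 77, remainder 217
253 ÷ 217 → quotient 1, remainder 36
217 ÷ 36 → quotient 6, remainder 1
36 ÷ 1 → quotient 36, remainder 0

[77; 1, 6, 36]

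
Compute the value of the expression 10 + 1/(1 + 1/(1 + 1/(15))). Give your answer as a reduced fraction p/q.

Work from the innermost term outward:
Start with 15.
1 + 1/(15/1) = 1 + 1/15 = 16/15
1 + 1/(16/15) = 1 + 15/16 = 31/16
10 + 1/(31/16) = 10 + 16/31 = 326/31

326/31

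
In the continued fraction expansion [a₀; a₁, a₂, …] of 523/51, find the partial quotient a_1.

⌊523/51⌋ = 10, remainder 13
⌊51/13⌋ = 3, remainder 12

3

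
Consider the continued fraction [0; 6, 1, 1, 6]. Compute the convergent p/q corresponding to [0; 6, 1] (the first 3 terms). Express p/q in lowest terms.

a_0 = 0: 0/1
a_1 = 6: 1/6
a_2 = 1: 1/7

1/7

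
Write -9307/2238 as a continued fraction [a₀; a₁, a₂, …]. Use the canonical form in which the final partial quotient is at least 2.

[-5; 1, 5, 3, 3, 2, 15]

Repeatedly divide and take the remainder:
-9307 = -5·2238 + 1883, so a_0 = -5
2238 = 1·1883 + 355, so a_1 = 1
1883 = 5·355 + 108, so a_2 = 5
355 = 3·108 + 31, so a_3 = 3
108 = 3·31 + 15, so a_4 = 3
31 = 2·15 + 1, so a_5 = 2
15 = 15·1 + 0, so a_6 = 15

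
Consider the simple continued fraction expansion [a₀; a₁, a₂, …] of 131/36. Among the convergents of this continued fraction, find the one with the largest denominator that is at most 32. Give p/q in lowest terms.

a_0 = 3: 3/1  (≤ bound)
a_1 = 1: 4/1  (≤ bound)
a_2 = 1: 7/2  (≤ bound)
a_3 = 1: 11/3  (≤ bound)
a_4 = 3: 40/11  (≤ bound)
a_5 = 3: 131/36  (> 32, stop)

40/11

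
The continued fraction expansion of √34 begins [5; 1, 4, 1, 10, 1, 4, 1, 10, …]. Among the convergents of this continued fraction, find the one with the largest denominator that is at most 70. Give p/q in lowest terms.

a_0 = 5: 5/1  (≤ bound)
a_1 = 1: 6/1  (≤ bound)
a_2 = 4: 29/5  (≤ bound)
a_3 = 1: 35/6  (≤ bound)
a_4 = 10: 379/65  (≤ bound)
a_5 = 1: 414/71  (> 70, stop)

379/65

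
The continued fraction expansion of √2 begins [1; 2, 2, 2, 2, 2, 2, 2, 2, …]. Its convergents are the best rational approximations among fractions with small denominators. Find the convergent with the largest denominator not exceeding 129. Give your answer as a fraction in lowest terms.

99/70

a_0 = 1: 1/1  (≤ bound)
a_1 = 2: 3/2  (≤ bound)
a_2 = 2: 7/5  (≤ bound)
a_3 = 2: 17/12  (≤ bound)
a_4 = 2: 41/29  (≤ bound)
a_5 = 2: 99/70  (≤ bound)
a_6 = 2: 239/169  (> 129, stop)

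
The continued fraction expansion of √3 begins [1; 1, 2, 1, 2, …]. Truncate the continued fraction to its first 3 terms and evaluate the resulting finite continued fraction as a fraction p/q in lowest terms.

5/3

a_0 = 1: 1/1
a_1 = 1: 2/1
a_2 = 2: 5/3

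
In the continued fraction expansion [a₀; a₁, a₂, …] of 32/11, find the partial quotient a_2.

10

⌊32/11⌋ = 2, remainder 10
⌊11/10⌋ = 1, remainder 1
⌊10/1⌋ = 10, remainder 0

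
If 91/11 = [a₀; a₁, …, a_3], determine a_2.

⌊91/11⌋ = 8, remainder 3
⌊11/3⌋ = 3, remainder 2
⌊3/2⌋ = 1, remainder 1

1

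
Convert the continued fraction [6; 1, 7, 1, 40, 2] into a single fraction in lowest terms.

Start with 2.
40 + 1/(2/1) = 40 + 1/2 = 81/2
1 + 1/(81/2) = 1 + 2/81 = 83/81
7 + 1/(83/81) = 7 + 81/83 = 662/83
1 + 1/(662/83) = 1 + 83/662 = 745/662
6 + 1/(745/662) = 6 + 662/745 = 5132/745

5132/745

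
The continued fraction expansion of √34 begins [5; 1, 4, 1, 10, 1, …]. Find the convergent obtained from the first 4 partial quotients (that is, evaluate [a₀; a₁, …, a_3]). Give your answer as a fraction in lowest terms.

Start with 1.
4 + 1/(1/1) = 4 + 1/1 = 5/1
1 + 1/(5/1) = 1 + 1/5 = 6/5
5 + 1/(6/5) = 5 + 5/6 = 35/6

35/6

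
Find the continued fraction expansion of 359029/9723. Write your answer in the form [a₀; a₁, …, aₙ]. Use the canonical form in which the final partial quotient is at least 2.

[36; 1, 12, 2, 7, 48]

Repeatedly divide and take the remainder:
359029 = 36·9723 + 9001, so a_0 = 36
9723 = 1·9001 + 722, so a_1 = 1
9001 = 12·722 + 337, so a_2 = 12
722 = 2·337 + 48, so a_3 = 2
337 = 7·48 + 1, so a_4 = 7
48 = 48·1 + 0, so a_5 = 48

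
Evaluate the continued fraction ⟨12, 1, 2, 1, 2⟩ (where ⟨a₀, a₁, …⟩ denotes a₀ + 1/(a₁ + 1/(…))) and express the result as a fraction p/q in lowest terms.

140/11

Start with 2.
1 + 1/(2/1) = 1 + 1/2 = 3/2
2 + 1/(3/2) = 2 + 2/3 = 8/3
1 + 1/(8/3) = 1 + 3/8 = 11/8
12 + 1/(11/8) = 12 + 8/11 = 140/11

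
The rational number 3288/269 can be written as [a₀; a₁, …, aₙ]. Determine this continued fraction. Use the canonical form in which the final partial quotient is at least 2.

Repeatedly divide and take the remainder:
3288 ÷ 269 → quotient 12, remainder 60
269 ÷ 60 → quotient 4, remainder 29
60 ÷ 29 → quotient 2, remainder 2
29 ÷ 2 → quotient 14, remainder 1
2 ÷ 1 → quotient 2, remainder 0

[12; 4, 2, 14, 2]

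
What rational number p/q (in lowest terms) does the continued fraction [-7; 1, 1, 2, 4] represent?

Use the convergent recurrence hₖ = aₖ·hₖ₋₁ + hₖ₋₂ (and likewise for the denominators kₖ):
a_0 = -7: -7/1
a_1 = 1: -6/1
a_2 = 1: -13/2
a_3 = 2: -32/5
a_4 = 4: -141/22

-141/22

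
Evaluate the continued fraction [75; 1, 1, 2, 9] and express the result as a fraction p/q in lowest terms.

Work from the innermost term outward:
Start with 9.
2 + 1/(9/1) = 2 + 1/9 = 19/9
1 + 1/(19/9) = 1 + 9/19 = 28/19
1 + 1/(28/19) = 1 + 19/28 = 47/28
75 + 1/(47/28) = 75 + 28/47 = 3553/47

3553/47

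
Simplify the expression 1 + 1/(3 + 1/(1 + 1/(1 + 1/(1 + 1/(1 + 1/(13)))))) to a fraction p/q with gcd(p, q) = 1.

313/245

Collapse the nested fraction from the inside out:
Start with 13.
1 + 1/(13/1) = 1 + 1/13 = 14/13
1 + 1/(14/13) = 1 + 13/14 = 27/14
1 + 1/(27/14) = 1 + 14/27 = 41/27
1 + 1/(41/27) = 1 + 27/41 = 68/41
3 + 1/(68/41) = 3 + 41/68 = 245/68
1 + 1/(245/68) = 1 + 68/245 = 313/245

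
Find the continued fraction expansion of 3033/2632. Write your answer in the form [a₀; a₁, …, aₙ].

Run the Euclidean algorithm, recording each quotient:
3033 = 1·2632 + 401, so a_0 = 1
2632 = 6·401 + 226, so a_1 = 6
401 = 1·226 + 175, so a_2 = 1
226 = 1·175 + 51, so a_3 = 1
175 = 3·51 + 22, so a_4 = 3
51 = 2·22 + 7, so a_5 = 2
22 = 3·7 + 1, so a_6 = 3
7 = 7·1 + 0, so a_7 = 7

[1; 6, 1, 1, 3, 2, 3, 7]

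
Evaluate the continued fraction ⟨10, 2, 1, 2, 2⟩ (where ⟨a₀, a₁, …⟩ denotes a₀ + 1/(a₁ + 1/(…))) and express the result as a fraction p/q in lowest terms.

Start with 2.
2 + 1/(2/1) = 2 + 1/2 = 5/2
1 + 1/(5/2) = 1 + 2/5 = 7/5
2 + 1/(7/5) = 2 + 5/7 = 19/7
10 + 1/(19/7) = 10 + 7/19 = 197/19

197/19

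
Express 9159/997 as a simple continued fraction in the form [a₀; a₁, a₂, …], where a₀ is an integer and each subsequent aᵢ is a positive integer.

Repeatedly divide and take the remainder:
9159 ÷ 997 → quotient 9, remainder 186
997 ÷ 186 → quotient 5, remainder 67
186 ÷ 67 → quotient 2, remainder 52
67 ÷ 52 → quotient 1, remainder 15
52 ÷ 15 → quotient 3, remainder 7
15 ÷ 7 → quotient 2, remainder 1
7 ÷ 1 → quotient 7, remainder 0

[9; 5, 2, 1, 3, 2, 7]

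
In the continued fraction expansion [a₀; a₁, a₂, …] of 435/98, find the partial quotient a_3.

Repeatedly divide and take the remainder:
435 ÷ 98 → quotient 4, remainder 43
98 ÷ 43 → quotient 2, remainder 12
43 ÷ 12 → quotient 3, remainder 7
12 ÷ 7 → quotient 1, remainder 5

1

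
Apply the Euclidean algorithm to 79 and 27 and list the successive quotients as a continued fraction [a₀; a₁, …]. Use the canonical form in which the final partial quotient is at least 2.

[2; 1, 12, 2]

79 ÷ 27 → quotient 2, remainder 25
27 ÷ 25 → quotient 1, remainder 2
25 ÷ 2 → quotient 12, remainder 1
2 ÷ 1 → quotient 2, remainder 0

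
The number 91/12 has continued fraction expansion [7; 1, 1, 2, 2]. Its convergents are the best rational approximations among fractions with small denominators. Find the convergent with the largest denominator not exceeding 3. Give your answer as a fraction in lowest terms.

a_0 = 7: 7/1  (≤ bound)
a_1 = 1: 8/1  (≤ bound)
a_2 = 1: 15/2  (≤ bound)
a_3 = 2: 38/5  (> 3, stop)

15/2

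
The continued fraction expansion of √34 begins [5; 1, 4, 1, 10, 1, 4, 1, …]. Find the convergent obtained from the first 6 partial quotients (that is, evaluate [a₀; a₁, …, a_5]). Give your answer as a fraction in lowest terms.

414/71

a_0 = 5: 5/1
a_1 = 1: 6/1
a_2 = 4: 29/5
a_3 = 1: 35/6
a_4 = 10: 379/65
a_5 = 1: 414/71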